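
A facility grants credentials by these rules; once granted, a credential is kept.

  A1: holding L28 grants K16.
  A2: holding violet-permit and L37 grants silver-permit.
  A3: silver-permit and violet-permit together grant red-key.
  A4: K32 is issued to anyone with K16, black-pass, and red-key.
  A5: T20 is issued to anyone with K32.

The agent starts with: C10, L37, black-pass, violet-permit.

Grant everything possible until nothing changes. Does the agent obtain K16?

No

K16 would need L28 (A1), but L28 is never granted.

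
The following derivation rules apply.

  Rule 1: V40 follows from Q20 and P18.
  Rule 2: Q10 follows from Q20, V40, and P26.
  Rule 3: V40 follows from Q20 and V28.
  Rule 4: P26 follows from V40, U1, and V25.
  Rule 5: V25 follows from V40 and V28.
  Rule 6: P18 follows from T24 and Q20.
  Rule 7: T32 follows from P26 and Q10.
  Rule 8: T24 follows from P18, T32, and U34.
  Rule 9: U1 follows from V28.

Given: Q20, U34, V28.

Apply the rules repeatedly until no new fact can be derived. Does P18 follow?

P18 would need T24 and Q20 (Rule 6), but T24 is never established.

No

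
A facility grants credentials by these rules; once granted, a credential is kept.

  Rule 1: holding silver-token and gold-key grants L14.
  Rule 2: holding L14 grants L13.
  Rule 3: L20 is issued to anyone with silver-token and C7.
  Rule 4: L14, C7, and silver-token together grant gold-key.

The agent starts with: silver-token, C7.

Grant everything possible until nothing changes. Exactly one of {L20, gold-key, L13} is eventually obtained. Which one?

Holding silver-token and C7 grants L20 (Rule 3).
gold-key would need L14, C7, and silver-token (Rule 4), but L14 is never granted. L13 would need L14 (Rule 2), but L14 is never granted.

L20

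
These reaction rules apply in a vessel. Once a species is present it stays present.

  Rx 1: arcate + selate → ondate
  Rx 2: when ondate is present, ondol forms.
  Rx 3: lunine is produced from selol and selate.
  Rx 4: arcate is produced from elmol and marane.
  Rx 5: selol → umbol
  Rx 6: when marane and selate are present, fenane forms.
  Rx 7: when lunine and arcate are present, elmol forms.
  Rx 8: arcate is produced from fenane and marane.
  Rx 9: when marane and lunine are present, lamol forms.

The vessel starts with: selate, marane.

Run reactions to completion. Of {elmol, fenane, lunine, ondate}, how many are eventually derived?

2

marane and selate present → fenane forms (Rx 6).
fenane and marane present → arcate forms (Rx 8).
arcate and selate present → ondate forms (Rx 1).
elmol would need lunine and arcate (Rx 7), but lunine never forms.
fenane: reached.
lunine would need selol and selate (Rx 3), but selol never forms.
ondate: reached.
Reached: fenane and ondate — 2 of the 4.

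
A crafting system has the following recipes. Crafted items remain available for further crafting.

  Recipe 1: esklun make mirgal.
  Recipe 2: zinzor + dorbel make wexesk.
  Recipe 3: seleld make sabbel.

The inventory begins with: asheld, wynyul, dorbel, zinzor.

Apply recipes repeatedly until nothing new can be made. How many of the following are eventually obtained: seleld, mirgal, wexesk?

1

Using Recipe 2, zinzor and dorbel make wexesk.
No rule produces seleld, and it is not given.
mirgal would need esklun (Recipe 1), but esklun is never obtained.
wexesk: reached.
Reached: wexesk — 1 of the 3.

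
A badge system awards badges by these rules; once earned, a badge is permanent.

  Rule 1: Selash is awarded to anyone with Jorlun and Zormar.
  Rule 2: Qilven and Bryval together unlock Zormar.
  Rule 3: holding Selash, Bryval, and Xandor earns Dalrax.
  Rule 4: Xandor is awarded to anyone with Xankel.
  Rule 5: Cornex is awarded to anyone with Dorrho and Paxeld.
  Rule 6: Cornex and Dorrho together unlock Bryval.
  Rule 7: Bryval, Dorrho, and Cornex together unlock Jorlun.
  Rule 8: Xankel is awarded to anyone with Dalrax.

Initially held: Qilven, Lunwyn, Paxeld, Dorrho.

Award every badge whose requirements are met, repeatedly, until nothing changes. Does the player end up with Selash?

Yes

With Dorrho and Paxeld, Cornex is earned (Rule 5).
With Cornex and Dorrho, Bryval is earned (Rule 6).
With Qilven and Bryval, Zormar is earned (Rule 2).
With Bryval, Dorrho, and Cornex, Jorlun is earned (Rule 7).
With Jorlun and Zormar, Selash is earned (Rule 1).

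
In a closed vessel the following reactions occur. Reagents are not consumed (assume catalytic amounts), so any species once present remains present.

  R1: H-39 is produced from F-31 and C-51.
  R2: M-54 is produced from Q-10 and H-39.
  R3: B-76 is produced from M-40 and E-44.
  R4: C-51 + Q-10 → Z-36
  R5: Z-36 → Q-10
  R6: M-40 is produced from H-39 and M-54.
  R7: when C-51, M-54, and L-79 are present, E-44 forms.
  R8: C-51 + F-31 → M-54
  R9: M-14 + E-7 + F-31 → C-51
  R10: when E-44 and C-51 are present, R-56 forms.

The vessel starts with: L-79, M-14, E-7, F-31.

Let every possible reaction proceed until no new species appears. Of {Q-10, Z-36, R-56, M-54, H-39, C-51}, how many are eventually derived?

4

M-14, E-7, and F-31 present → C-51 forms (R9).
C-51 and F-31 present → M-54 forms (R8).
F-31 and C-51 present → H-39 forms (R1).
C-51, M-54, and L-79 present → E-44 forms (R7).
E-44 and C-51 present → R-56 forms (R10).
Q-10 would need Z-36 (R5), but Z-36 never forms.
Z-36 would need C-51 and Q-10 (R4), but Q-10 never forms.
R-56: reached.
M-54: reached.
H-39: reached.
C-51: reached.
Reached: R-56, M-54, H-39, and C-51 — 4 of the 6.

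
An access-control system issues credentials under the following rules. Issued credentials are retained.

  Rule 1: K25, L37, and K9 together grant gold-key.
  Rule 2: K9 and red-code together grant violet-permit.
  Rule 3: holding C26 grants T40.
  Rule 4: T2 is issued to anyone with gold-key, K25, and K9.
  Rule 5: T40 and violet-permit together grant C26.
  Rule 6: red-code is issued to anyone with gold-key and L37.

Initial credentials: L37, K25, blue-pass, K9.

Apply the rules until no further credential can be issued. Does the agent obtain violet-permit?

Yes

Holding K25, L37, and K9 grants gold-key (Rule 1).
Holding gold-key and L37 grants red-code (Rule 6).
Holding K9 and red-code grants violet-permit (Rule 2).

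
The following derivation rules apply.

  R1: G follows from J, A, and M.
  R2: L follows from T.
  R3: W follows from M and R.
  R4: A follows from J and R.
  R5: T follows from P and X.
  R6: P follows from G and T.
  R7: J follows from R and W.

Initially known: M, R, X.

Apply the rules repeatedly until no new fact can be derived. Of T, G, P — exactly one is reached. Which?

G

M and R hold, so W follows (R3).
From R and W, R7 gives J.
J and R hold, so A follows (R4).
J, A, and M hold, so G follows (R1).
T would need P and X (R5), but P is never established. P would need G and T (R6), but T is never established.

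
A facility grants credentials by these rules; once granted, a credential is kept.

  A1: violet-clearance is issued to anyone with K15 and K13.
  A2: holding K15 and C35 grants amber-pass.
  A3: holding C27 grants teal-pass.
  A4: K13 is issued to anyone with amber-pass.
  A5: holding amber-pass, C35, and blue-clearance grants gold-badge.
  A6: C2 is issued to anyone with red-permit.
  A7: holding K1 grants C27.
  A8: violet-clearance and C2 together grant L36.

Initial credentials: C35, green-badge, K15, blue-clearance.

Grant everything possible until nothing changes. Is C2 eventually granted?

C2 would need red-permit (A6), but red-permit is never granted.

No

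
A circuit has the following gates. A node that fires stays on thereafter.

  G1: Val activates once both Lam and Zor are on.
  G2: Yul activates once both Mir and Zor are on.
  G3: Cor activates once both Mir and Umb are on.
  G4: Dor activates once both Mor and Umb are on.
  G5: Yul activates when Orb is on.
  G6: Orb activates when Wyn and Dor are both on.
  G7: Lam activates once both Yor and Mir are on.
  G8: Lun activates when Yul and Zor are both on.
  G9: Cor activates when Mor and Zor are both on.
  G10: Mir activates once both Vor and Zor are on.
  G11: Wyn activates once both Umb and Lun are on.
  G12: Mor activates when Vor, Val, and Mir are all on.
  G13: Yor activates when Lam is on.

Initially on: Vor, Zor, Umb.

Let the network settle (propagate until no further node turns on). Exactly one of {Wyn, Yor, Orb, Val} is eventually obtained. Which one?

Wyn

G10: Vor and Zor on → Mir on.
G2: Mir and Zor on → Yul on.
Yul and Zor are on, so Lun activates (G8).
G11: Umb and Lun on → Wyn on.
Orb would need Wyn and Dor (G6), but Dor never turns on. Val would need Lam and Zor (G1), but Lam never turns on. Yor would need Lam (G13), but Lam never turns on.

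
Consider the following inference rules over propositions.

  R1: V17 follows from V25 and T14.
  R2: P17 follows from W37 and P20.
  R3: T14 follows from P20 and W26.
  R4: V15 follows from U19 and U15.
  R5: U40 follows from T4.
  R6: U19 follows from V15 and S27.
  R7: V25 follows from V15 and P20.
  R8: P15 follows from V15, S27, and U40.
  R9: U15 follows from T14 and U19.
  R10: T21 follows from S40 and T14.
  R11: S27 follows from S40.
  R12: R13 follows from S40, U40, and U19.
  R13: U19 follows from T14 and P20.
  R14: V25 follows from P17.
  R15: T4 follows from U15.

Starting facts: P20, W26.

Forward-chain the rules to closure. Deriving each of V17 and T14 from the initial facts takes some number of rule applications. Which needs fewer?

T14

T14: P20 and W26 hold, so T14 follows (R3). [1 rule application]
V17: P20 and W26 hold, so T14 follows (R3). T14 and P20 hold, so U19 follows (R13). T14 and U19 hold, so U15 follows (R9). U19 and U15 hold, so V15 follows (R4). V15 and P20 hold, so V25 follows (R7). From V25 and T14, R1 gives V17. [6 rule applications]
T14 needs fewer.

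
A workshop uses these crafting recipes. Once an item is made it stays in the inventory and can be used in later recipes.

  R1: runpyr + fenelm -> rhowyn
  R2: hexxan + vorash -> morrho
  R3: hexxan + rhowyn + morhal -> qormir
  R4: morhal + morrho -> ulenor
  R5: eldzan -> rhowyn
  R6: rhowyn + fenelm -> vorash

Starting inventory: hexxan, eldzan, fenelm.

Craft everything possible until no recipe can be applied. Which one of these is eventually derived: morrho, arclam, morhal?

morrho

Using R5, eldzan makes rhowyn.
Using R6, rhowyn and fenelm make vorash.
Using R2, hexxan and vorash make morrho.
No rule produces morhal, and it is not given. No rule produces arclam, and it is not given.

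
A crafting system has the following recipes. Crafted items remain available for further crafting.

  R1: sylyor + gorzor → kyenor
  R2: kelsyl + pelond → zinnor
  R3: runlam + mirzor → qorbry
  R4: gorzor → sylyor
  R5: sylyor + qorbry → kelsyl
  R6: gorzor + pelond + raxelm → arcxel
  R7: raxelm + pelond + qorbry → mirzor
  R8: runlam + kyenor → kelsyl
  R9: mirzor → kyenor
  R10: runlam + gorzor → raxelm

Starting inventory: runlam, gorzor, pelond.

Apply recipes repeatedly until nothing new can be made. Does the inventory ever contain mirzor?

No

mirzor would need raxelm, pelond, and qorbry (R7), but qorbry is never obtained.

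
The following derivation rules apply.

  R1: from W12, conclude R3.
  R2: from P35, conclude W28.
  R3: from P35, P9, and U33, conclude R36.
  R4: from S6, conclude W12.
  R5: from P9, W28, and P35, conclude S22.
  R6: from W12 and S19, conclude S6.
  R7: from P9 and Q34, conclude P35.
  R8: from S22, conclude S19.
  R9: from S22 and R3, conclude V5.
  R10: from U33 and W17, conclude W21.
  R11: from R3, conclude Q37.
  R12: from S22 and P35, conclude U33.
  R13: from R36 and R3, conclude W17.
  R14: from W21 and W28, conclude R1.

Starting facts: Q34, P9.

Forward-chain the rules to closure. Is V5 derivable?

No

V5 would need S22 and R3 (R9), but R3 is never established.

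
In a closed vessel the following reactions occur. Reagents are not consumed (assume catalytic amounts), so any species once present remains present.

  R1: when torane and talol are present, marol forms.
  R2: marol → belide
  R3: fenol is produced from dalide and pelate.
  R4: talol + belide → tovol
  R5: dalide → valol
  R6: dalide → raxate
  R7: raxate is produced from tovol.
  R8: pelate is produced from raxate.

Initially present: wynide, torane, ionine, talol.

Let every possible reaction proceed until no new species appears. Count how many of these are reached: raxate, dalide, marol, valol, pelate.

torane and talol present → marol forms (R1).
marol present → belide forms (R2).
talol and belide present → tovol forms (R4).
tovol present → raxate forms (R7).
raxate present → pelate forms (R8).
raxate: reached.
No rule produces dalide, and it is not given.
marol: reached.
valol would need dalide (R5), but dalide never forms.
pelate: reached.
Reached: raxate, marol, and pelate — 3 of the 5.

3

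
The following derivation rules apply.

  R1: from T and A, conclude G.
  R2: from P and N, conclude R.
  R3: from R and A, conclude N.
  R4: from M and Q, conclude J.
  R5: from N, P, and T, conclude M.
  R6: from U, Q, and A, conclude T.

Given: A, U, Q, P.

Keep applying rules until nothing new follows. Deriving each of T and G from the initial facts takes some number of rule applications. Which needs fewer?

T

T: U, Q, and A hold, so T follows (R6). [1 rule application]
G: From U, Q, and A, R6 gives T. From T and A, R1 gives G. [2 rule applications]
T needs fewer.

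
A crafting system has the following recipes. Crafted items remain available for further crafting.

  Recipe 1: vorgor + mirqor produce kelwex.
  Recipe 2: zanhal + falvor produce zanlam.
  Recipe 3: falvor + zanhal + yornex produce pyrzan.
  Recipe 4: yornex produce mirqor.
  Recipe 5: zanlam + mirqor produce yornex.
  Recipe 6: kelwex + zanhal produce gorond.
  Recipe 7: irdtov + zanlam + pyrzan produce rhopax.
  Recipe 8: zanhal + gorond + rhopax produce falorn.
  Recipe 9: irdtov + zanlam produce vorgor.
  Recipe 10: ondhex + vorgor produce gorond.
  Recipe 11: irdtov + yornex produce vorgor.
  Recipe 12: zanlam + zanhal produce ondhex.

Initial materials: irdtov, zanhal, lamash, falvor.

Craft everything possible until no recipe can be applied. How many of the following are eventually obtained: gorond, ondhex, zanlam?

zanhal + falvor → zanlam (Recipe 2).
zanlam + zanhal → ondhex (Recipe 12).
Using Recipe 9, irdtov and zanlam make vorgor.
Using Recipe 10, ondhex and vorgor make gorond.
gorond: reached.
ondhex: reached.
zanlam: reached.
All 3 are reached.

3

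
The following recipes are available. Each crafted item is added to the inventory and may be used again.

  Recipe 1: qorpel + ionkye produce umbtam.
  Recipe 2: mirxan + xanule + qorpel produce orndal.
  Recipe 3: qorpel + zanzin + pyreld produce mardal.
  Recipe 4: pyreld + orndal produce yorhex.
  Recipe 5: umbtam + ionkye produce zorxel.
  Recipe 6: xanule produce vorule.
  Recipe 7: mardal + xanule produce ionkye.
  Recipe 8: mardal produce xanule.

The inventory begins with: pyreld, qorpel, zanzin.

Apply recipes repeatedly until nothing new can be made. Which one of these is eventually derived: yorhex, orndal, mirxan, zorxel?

Using Recipe 3, qorpel, zanzin, and pyreld make mardal.
mardal → xanule (Recipe 8).
mardal + xanule → ionkye (Recipe 7).
qorpel + ionkye → umbtam (Recipe 1).
Using Recipe 5, umbtam and ionkye make zorxel.
No rule produces mirxan, and it is not given. yorhex would need pyreld and orndal (Recipe 4), but orndal is never obtained. orndal would need mirxan, xanule, and qorpel (Recipe 2), but mirxan is never obtained.

zorxel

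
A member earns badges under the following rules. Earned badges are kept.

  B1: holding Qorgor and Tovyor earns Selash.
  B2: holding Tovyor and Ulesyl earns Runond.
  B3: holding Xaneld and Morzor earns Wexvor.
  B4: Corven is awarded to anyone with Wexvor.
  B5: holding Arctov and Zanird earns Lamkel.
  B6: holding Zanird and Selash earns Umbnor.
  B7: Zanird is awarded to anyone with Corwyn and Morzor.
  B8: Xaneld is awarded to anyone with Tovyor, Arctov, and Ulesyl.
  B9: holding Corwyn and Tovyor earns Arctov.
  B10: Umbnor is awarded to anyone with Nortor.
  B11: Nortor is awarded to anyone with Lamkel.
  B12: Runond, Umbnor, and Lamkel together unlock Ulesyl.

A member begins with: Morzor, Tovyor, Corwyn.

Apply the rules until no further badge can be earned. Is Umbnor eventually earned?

Yes

With Corwyn and Morzor, Zanird is earned (B7).
With Corwyn and Tovyor, Arctov is earned (B9).
With Arctov and Zanird, Lamkel is earned (B5).
With Lamkel, Nortor is earned (B11).
With Nortor, Umbnor is earned (B10).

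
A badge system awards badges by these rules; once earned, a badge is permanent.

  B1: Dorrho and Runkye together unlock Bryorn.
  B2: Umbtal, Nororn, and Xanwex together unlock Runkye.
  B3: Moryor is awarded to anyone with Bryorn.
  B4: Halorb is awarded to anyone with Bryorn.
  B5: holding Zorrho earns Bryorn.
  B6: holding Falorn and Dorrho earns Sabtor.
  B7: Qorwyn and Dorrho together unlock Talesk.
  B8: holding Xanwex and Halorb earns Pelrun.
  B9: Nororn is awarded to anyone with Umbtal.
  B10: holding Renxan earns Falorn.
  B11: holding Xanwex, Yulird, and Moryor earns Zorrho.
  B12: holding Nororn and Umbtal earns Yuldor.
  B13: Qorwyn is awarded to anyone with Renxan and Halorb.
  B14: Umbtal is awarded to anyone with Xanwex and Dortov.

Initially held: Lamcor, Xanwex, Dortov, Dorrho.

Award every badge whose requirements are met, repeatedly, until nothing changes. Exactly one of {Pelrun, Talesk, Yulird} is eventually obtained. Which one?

Pelrun

With Xanwex and Dortov, Umbtal is earned (B14).
With Umbtal, Nororn is earned (B9).
With Umbtal, Nororn, and Xanwex, Runkye is earned (B2).
With Dorrho and Runkye, Bryorn is earned (B1).
With Bryorn, Halorb is earned (B4).
With Xanwex and Halorb, Pelrun is earned (B8).
Talesk would need Qorwyn and Dorrho (B7), but Qorwyn is never earned. No rule produces Yulird, and it is not given.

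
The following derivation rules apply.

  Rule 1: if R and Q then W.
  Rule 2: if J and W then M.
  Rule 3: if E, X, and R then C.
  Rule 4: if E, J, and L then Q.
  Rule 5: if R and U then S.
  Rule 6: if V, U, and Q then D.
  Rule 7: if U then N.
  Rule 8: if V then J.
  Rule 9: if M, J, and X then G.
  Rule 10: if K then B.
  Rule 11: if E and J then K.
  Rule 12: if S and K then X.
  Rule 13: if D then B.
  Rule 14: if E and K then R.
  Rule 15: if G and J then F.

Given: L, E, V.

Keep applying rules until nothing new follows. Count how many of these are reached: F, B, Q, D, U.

V holds, so J follows (Rule 8).
From E and J, Rule 11 gives K.
E, J, and L hold, so Q follows (Rule 4).
K holds, so B follows (Rule 10).
F would need G and J (Rule 15), but G is never established.
B: reached.
Q: reached.
D would need V, U, and Q (Rule 6), but U is never established.
No rule produces U, and it is not given.
Reached: B and Q — 2 of the 5.

2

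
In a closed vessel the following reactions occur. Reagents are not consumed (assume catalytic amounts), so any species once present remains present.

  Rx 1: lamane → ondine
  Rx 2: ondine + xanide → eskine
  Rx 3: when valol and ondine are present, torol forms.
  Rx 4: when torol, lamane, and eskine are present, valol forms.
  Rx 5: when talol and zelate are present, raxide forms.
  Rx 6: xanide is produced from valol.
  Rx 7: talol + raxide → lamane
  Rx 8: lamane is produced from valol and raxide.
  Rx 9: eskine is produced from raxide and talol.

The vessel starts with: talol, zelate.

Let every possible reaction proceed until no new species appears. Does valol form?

No

valol would need torol, lamane, and eskine (Rx 4), but torol never forms.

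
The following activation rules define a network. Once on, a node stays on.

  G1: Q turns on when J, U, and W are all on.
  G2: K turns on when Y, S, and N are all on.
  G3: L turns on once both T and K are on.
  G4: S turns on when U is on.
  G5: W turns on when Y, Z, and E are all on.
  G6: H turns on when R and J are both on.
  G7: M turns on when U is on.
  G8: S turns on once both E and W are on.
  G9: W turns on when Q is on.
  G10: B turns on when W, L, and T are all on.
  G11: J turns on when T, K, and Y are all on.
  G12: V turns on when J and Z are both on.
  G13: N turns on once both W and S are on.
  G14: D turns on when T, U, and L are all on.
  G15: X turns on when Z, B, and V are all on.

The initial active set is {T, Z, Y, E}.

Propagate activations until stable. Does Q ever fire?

No

Q would need J, U, and W (G1), but U never turns on.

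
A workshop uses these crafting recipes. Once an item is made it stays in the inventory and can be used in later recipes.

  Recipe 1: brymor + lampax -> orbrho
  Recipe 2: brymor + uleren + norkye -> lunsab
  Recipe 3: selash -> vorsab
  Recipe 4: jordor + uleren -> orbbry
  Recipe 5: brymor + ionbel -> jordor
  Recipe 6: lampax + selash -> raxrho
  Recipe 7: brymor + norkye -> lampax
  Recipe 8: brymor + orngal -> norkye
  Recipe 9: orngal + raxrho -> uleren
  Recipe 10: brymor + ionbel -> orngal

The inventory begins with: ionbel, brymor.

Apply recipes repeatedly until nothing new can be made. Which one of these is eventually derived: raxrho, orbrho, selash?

orbrho

brymor + ionbel -> orngal (Recipe 10).
Using Recipe 8, brymor and orngal make norkye.
Using Recipe 7, brymor and norkye make lampax.
brymor + lampax -> orbrho (Recipe 1).
raxrho would need lampax and selash (Recipe 6), but selash is never obtained. No rule produces selash, and it is not given.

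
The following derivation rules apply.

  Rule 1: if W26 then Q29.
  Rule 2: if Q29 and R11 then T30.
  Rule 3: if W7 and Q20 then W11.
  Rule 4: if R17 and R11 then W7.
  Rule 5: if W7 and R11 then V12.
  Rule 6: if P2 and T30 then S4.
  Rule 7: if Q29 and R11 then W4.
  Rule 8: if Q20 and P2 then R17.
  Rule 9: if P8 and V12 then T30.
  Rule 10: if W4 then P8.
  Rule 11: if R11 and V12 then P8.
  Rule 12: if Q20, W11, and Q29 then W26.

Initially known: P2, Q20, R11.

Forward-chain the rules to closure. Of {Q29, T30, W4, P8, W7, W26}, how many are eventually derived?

3

From Q20 and P2, Rule 8 gives R17.
From R17 and R11, Rule 4 gives W7.
From W7 and R11, Rule 5 gives V12.
R11 and V12 hold, so P8 follows (Rule 11).
From P8 and V12, Rule 9 gives T30.
Q29 would need W26 (Rule 1), but W26 is never established.
T30: reached.
W4 would need Q29 and R11 (Rule 7), but Q29 is never established.
P8: reached.
W7: reached.
W26 would need Q20, W11, and Q29 (Rule 12), but Q29 is never established.
Reached: T30, P8, and W7 — 3 of the 6.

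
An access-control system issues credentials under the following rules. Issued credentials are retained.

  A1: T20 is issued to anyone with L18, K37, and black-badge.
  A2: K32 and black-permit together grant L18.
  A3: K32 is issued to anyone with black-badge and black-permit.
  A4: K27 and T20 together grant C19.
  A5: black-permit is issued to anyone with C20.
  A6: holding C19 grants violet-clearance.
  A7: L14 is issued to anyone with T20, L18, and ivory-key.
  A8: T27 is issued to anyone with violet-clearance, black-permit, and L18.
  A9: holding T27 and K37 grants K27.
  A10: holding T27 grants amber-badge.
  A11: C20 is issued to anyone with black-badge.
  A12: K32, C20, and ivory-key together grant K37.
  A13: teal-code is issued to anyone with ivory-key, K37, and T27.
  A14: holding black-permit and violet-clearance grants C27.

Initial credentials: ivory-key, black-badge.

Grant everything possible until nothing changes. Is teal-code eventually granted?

teal-code would need ivory-key, K37, and T27 (A13), but T27 is never granted.

No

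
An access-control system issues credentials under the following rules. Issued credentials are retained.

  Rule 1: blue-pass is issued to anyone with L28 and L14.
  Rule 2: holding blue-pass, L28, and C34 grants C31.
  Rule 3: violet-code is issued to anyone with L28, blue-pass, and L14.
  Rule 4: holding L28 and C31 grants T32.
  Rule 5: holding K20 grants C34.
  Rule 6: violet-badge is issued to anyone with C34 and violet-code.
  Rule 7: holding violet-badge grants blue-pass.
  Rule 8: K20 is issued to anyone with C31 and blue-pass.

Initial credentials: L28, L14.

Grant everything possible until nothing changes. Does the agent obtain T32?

No

T32 would need L28 and C31 (Rule 4), but C31 is never granted.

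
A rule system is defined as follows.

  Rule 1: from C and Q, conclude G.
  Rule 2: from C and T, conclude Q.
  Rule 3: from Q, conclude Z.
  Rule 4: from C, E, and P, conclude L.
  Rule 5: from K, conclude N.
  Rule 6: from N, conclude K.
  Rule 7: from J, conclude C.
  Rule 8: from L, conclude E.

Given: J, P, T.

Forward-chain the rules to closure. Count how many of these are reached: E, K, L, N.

E would need L (Rule 8), but L is never established.
K would need N (Rule 6), but N is never established.
L would need C, E, and P (Rule 4), but E is never established.
N would need K (Rule 5), but K is never established.
None of the 4 are reached.

0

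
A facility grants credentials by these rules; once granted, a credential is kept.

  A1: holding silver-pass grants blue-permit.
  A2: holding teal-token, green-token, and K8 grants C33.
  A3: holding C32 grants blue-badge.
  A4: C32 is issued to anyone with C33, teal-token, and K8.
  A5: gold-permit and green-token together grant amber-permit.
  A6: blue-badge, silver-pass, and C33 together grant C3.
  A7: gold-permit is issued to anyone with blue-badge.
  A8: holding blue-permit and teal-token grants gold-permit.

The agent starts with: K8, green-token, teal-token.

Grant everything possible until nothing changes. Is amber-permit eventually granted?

Holding teal-token, green-token, and K8 grants C33 (A2).
Holding C33, teal-token, and K8 grants C32 (A4).
Holding C32 grants blue-badge (A3).
Holding blue-badge grants gold-permit (A7).
Holding gold-permit and green-token grants amber-permit (A5).

Yes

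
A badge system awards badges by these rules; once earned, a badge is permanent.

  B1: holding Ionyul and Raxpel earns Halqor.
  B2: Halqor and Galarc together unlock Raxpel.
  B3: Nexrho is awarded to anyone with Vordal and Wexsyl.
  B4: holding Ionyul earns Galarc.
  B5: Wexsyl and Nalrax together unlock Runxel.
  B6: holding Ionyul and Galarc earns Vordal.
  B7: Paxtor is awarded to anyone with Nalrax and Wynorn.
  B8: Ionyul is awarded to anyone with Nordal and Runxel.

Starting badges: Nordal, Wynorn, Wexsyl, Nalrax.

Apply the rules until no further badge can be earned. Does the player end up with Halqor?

No

Halqor would need Ionyul and Raxpel (B1), but Raxpel is never earned.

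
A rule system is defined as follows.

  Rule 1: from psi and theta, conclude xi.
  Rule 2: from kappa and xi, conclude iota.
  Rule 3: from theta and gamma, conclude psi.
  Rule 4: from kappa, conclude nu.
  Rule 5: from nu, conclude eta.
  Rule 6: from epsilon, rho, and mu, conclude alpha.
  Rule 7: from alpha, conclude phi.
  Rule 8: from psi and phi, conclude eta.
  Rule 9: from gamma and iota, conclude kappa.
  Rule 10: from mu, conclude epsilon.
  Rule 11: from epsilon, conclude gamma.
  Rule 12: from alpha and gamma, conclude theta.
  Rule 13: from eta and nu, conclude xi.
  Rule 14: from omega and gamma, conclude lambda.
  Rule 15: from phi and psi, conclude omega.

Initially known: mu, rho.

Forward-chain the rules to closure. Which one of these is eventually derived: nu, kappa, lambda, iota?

lambda

mu holds, so epsilon follows (Rule 10).
From epsilon, rho, and mu, Rule 6 gives alpha.
epsilon holds, so gamma follows (Rule 11).
From alpha and gamma, Rule 12 gives theta.
alpha holds, so phi follows (Rule 7).
From theta and gamma, Rule 3 gives psi.
phi and psi hold, so omega follows (Rule 15).
omega and gamma hold, so lambda follows (Rule 14).
kappa would need gamma and iota (Rule 9), but iota is never established. nu would need kappa (Rule 4), but kappa is never established. iota would need kappa and xi (Rule 2), but kappa is never established.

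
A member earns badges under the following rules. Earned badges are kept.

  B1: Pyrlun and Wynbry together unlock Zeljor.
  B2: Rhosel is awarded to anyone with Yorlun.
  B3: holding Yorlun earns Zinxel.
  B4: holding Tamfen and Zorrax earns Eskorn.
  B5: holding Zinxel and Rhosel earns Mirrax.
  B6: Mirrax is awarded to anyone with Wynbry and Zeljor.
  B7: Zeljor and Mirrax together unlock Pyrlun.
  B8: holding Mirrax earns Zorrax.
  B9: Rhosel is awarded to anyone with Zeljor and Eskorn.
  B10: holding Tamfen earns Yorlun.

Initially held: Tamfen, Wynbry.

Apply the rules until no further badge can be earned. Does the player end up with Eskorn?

With Tamfen, Yorlun is earned (B10).
With Yorlun, Zinxel is earned (B3).
With Yorlun, Rhosel is earned (B2).
With Zinxel and Rhosel, Mirrax is earned (B5).
With Mirrax, Zorrax is earned (B8).
With Tamfen and Zorrax, Eskorn is earned (B4).

Yes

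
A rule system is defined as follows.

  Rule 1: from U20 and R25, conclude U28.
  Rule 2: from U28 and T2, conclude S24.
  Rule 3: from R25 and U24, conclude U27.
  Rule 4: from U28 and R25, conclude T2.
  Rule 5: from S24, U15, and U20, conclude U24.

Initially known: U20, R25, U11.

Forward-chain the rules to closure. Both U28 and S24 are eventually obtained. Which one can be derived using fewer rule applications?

U28: From U20 and R25, Rule 1 gives U28. [1 rule application]
S24: U20 and R25 hold, so U28 follows (Rule 1). From U28 and R25, Rule 4 gives T2. From U28 and T2, Rule 2 gives S24. [3 rule applications]
U28 needs fewer.

U28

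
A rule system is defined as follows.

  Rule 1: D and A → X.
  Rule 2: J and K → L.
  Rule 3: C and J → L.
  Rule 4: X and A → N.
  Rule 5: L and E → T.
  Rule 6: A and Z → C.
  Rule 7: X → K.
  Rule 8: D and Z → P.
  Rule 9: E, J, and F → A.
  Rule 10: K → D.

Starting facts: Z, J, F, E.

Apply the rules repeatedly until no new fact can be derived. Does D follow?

No

D would need K (Rule 10), but K is never established.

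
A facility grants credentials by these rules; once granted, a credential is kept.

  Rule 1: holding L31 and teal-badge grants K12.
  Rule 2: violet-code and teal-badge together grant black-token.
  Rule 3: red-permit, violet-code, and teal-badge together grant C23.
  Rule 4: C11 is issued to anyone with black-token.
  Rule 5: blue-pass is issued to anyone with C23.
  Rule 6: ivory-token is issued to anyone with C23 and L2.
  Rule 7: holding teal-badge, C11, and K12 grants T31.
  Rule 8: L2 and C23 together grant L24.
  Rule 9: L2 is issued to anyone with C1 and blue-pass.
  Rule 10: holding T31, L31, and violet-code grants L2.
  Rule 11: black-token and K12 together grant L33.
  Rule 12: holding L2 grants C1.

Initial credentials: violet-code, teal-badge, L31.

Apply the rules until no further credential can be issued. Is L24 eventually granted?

No

L24 would need L2 and C23 (Rule 8), but C23 is never granted.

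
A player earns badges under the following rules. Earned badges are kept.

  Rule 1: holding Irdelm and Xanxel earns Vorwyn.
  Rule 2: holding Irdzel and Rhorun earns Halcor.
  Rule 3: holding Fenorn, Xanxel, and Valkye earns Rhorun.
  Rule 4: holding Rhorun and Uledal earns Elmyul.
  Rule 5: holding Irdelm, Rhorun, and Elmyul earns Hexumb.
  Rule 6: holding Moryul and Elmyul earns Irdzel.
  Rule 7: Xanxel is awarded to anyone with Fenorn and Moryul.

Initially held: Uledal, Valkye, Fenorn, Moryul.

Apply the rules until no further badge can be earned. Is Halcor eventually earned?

Yes

With Fenorn and Moryul, Xanxel is earned (Rule 7).
With Fenorn, Xanxel, and Valkye, Rhorun is earned (Rule 3).
With Rhorun and Uledal, Elmyul is earned (Rule 4).
With Moryul and Elmyul, Irdzel is earned (Rule 6).
With Irdzel and Rhorun, Halcor is earned (Rule 2).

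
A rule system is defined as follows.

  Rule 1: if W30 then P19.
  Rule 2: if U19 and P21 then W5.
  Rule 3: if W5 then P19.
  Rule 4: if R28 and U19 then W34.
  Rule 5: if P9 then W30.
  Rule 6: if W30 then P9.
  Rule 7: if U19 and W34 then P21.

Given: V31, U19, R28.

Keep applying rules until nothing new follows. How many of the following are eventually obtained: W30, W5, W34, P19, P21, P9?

4

From R28 and U19, Rule 4 gives W34.
From U19 and W34, Rule 7 gives P21.
U19 and P21 hold, so W5 follows (Rule 2).
W5 holds, so P19 follows (Rule 3).
W30 would need P9 (Rule 5), but P9 is never established.
W5: reached.
W34: reached.
P19: reached.
P21: reached.
P9 would need W30 (Rule 6), but W30 is never established.
Reached: W5, W34, P19, and P21 — 4 of the 6.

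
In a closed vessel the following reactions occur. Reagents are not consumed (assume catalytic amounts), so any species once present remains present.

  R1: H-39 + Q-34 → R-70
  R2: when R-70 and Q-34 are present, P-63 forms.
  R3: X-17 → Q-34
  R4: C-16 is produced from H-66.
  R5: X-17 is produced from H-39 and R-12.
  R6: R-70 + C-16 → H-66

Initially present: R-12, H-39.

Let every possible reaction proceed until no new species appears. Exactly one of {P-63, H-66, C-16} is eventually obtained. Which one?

P-63

H-39 and R-12 present → X-17 forms (R5).
X-17 present → Q-34 forms (R3).
H-39 and Q-34 present → R-70 forms (R1).
R-70 and Q-34 present → P-63 forms (R2).
H-66 would need R-70 and C-16 (R6), but C-16 never forms. C-16 would need H-66 (R4), but H-66 never forms.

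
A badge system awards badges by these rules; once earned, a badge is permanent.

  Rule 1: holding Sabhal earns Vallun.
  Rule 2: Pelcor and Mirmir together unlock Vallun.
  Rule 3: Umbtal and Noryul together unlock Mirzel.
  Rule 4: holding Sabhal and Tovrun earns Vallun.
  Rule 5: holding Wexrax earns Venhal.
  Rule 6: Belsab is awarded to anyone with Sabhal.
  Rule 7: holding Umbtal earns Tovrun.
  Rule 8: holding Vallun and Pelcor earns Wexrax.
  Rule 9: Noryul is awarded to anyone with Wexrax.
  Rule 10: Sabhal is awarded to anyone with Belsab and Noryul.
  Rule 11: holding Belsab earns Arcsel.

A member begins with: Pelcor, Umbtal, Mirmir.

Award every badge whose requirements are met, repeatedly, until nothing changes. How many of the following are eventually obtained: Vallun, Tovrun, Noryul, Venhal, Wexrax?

With Umbtal, Tovrun is earned (Rule 7).
With Pelcor and Mirmir, Vallun is earned (Rule 2).
With Vallun and Pelcor, Wexrax is earned (Rule 8).
With Wexrax, Noryul is earned (Rule 9).
With Wexrax, Venhal is earned (Rule 5).
Vallun: reached.
Tovrun: reached.
Noryul: reached.
Venhal: reached.
Wexrax: reached.
All 5 are reached.

5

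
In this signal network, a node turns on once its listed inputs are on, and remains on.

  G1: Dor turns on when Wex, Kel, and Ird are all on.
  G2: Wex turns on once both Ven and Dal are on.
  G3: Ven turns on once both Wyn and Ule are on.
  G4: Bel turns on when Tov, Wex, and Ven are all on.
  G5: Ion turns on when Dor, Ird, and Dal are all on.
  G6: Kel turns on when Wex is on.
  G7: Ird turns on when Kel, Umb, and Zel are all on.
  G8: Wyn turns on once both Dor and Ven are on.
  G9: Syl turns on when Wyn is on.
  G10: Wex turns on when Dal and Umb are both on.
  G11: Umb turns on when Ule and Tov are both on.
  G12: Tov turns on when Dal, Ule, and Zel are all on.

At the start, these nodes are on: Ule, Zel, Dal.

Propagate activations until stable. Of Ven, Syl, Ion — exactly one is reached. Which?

Dal, Ule, and Zel are on, so Tov turns on (G12).
G11: Ule and Tov on → Umb on.
Dal and Umb are on, so Wex turns on (G10).
Wex is on, so Kel turns on (G6).
G7: Kel, Umb, and Zel on → Ird on.
Wex, Kel, and Ird are on, so Dor turns on (G1).
Dor, Ird, and Dal are on, so Ion turns on (G5).
Syl would need Wyn (G9), but Wyn never turns on. Ven would need Wyn and Ule (G3), but Wyn never turns on.

Ion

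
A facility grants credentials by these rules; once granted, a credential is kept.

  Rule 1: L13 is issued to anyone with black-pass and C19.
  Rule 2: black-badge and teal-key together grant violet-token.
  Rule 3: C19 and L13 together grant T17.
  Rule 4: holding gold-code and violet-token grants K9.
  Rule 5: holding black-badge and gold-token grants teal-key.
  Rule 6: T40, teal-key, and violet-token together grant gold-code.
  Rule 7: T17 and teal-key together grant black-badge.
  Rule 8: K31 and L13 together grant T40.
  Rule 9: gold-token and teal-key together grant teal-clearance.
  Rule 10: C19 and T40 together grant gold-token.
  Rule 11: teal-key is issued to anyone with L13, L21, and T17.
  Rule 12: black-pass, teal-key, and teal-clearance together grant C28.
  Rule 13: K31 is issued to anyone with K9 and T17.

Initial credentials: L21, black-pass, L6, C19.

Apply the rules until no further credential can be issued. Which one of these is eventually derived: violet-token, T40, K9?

Holding black-pass and C19 grants L13 (Rule 1).
Holding C19 and L13 grants T17 (Rule 3).
Holding L13, L21, and T17 grants teal-key (Rule 11).
Holding T17 and teal-key grants black-badge (Rule 7).
Holding black-badge and teal-key grants violet-token (Rule 2).
K9 would need gold-code and violet-token (Rule 4), but gold-code is never granted. T40 would need K31 and L13 (Rule 8), but K31 is never granted.

violet-token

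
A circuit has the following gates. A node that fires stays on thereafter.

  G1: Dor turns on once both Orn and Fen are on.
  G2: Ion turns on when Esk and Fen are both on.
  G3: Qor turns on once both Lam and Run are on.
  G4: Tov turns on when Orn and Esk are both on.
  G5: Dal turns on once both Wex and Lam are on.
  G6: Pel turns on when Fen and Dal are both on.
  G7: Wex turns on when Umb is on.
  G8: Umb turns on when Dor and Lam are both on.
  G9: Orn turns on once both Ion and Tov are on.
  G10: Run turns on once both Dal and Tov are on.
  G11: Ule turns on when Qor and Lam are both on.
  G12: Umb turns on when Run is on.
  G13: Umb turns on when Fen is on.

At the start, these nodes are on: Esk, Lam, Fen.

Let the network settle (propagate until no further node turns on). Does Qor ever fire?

No

Qor would need Lam and Run (G3), but Run never turns on.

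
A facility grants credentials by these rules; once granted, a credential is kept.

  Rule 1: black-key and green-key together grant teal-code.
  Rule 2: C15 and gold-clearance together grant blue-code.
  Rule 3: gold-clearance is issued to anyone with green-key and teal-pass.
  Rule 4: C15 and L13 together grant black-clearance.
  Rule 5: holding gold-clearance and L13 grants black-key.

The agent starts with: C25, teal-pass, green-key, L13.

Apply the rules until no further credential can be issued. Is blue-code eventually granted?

No

blue-code would need C15 and gold-clearance (Rule 2), but C15 is never granted.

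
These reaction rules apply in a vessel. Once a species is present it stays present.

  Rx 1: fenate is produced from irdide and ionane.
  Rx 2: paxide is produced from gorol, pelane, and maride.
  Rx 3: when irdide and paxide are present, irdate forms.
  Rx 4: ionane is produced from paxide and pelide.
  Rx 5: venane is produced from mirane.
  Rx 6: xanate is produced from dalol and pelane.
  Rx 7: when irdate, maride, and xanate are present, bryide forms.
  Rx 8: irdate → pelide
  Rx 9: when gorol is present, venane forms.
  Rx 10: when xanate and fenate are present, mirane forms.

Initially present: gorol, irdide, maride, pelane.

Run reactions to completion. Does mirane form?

No

mirane would need xanate and fenate (Rx 10), but xanate never forms.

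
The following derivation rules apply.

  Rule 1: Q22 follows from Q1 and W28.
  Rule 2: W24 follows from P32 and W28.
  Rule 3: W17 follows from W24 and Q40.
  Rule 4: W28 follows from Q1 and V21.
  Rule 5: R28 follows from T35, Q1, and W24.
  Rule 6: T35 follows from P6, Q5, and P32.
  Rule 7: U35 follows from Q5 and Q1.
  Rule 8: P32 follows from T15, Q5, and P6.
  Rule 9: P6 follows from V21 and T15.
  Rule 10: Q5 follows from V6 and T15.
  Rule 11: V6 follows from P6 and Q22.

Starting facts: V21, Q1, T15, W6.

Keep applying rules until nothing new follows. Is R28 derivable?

From Q1 and V21, Rule 4 gives W28.
From V21 and T15, Rule 9 gives P6.
From Q1 and W28, Rule 1 gives Q22.
From P6 and Q22, Rule 11 gives V6.
From V6 and T15, Rule 10 gives Q5.
From T15, Q5, and P6, Rule 8 gives P32.
From P6, Q5, and P32, Rule 6 gives T35.
From P32 and W28, Rule 2 gives W24.
T35, Q1, and W24 hold, so R28 follows (Rule 5).

Yes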